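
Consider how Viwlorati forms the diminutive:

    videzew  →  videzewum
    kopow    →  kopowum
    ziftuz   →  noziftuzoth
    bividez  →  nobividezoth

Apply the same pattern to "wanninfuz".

videzew and bividez both have last vowel 'e' yet inflect differently (videzewum, nobividezoth), so the last vowel is not what conditions the rule; the final letter is.
"wanninfuz" ends in -z. The stems ending in -z (ziftuz → noziftuzoth, bividez → nobividezoth) add no- … -oth around the stem.
The other pattern: stems ending in -w add -um.
So wanninfuz → nowanninfuzoth.

nowanninfuzoth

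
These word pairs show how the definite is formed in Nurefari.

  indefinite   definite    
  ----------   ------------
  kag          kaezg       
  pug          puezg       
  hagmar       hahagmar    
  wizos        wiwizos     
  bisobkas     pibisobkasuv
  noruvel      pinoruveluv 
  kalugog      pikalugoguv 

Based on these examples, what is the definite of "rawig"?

wizos and bisobkas both end in -s yet inflect differently (wiwizos, pibisobkasuv), so the final letter is not what conditions the rule; the number of vowels is.
"rawig" has 2 vowels. The stems with 2 vowels (hagmar → hahagmar, wizos → wiwizos) repeat the first consonant+vowel as a prefix.
The other patterns: stems with 1 vowel insert -ez- after the first vowel; stems with 3 vowels add pi- … -uv around the stem.
So rawig → rarawig.

rarawig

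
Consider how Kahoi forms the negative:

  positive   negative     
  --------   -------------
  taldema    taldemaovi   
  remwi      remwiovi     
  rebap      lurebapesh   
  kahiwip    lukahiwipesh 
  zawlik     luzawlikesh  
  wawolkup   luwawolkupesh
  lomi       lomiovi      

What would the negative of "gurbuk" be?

"gurbuk" ends in -k. The one such stem in the data (zawlik → luzawlikesh) adds lu- … -esh around the stem, so the same rule applies.
So gurbuk → lugurbukesh.

lugurbukesh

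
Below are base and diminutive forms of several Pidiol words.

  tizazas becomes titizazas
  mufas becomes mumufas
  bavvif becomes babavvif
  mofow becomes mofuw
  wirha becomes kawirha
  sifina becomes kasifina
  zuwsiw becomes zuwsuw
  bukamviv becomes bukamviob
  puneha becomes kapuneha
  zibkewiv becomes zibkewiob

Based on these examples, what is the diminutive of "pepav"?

zuwsiw and zibkewiv both have last vowel 'i' yet inflect differently (zuwsuw, zibkewiob), so the last vowel is not what conditions the rule; the final letter is.
"pepav" ends in -v. The stems ending in -v (zibkewiv → zibkewiob, bukamviv → bukamviob) drop the final letter and add -ob.
The other patterns: stems ending in -a add the prefix ka-; stems ending in -w change the last vowel to 'u'; stems ending in -f or -s repeat the first consonant+vowel as a prefix.
So pepav → pepaob.

pepaob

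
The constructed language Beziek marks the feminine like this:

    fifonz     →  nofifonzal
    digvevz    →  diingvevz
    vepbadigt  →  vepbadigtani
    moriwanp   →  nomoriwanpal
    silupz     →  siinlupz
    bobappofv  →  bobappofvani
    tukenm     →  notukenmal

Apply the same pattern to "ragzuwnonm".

noragzuwnonmal

"ragzuwnonm" has second-to-last letter 'n'. The stems whose second-to-last letter is 'n' (moriwanp → nomoriwanpal, fifonz → nofifonzal, tukenm → notukenmal) add no- … -al around the stem.
So ragzuwnonm → noragzuwnonmal.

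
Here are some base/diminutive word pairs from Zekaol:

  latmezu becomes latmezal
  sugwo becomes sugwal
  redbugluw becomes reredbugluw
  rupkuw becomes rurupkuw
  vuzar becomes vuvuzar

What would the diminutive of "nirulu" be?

rupkuw and latmezu both have last vowel 'u' yet inflect differently (rurupkuw, latmezal), so the last vowel is not what conditions the rule; whether the stem ends in a vowel or a consonant is.
"nirulu" ends in a vowel. The stems ending in a vowel (sugwo → sugwal, latmezu → latmezal) drop the final letter and add -al.
The other pattern: stems ending in a consonant repeat the first consonant+vowel as a prefix.
So nirulu → nirulal.

nirulal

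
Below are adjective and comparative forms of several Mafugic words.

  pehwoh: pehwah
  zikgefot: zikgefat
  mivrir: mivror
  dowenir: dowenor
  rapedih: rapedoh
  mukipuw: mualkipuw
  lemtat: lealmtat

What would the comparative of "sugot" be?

sugat

"sugot" has last vowel 'o'. The stems whose last vowel is 'o' (pehwoh → pehwah, zikgefot → zikgefat) change the last vowel to 'a'.
So sugot → sugat.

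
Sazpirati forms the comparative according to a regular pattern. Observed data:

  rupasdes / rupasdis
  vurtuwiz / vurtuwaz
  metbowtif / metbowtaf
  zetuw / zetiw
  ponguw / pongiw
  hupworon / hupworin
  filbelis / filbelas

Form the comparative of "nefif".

filbelis and rupasdes both end in -s yet inflect differently (filbelas, rupasdis), so the final letter is not what conditions the rule; the last vowel is.
"nefif" has last vowel 'i'. The stems whose last vowel is 'i' (metbowtif → metbowtaf, filbelis → filbelas, vurtuwiz → vurtuwaz) change the last vowel to 'a'.
So nefif → nefaf.

nefaf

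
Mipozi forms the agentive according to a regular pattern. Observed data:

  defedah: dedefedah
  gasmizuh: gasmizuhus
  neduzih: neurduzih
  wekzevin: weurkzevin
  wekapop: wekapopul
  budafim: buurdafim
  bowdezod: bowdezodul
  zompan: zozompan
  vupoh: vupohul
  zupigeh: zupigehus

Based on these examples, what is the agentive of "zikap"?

vupoh and neduzih both end in -h yet inflect differently (vupohul, neurduzih), so the final letter is not what conditions the rule; the last vowel is.
"zikap" has last vowel 'a'. The stems whose last vowel is 'a' (defedah → dedefedah, zompan → zozompan) repeat the first consonant+vowel as a prefix.
So zikap → zizikap.

zizikap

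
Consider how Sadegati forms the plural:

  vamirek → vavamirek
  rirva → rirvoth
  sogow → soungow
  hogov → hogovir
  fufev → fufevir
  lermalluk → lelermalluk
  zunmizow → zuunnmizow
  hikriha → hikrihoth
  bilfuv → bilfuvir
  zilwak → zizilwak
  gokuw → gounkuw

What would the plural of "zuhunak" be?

"zuhunak" ends in -k. The stems ending in -k (vamirek → vavamirek, zilwak → zizilwak, lermalluk → lelermalluk) repeat the first consonant+vowel as a prefix.
So zuhunak → zuzuhunak.

zuzuhunak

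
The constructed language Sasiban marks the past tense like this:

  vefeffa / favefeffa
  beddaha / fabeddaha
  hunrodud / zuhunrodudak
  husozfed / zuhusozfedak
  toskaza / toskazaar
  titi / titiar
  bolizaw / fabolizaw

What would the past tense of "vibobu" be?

toskaza and beddaha both end in -a yet inflect differently (toskazaar, fabeddaha), so the final letter is not what conditions the rule; the first letter is.
"vibobu" begins with v-. The one such stem in the data (vefeffa → favefeffa) adds the prefix fa-, so the same rule applies.
The other patterns: stems beginning with h- add zu- … -ak around the stem; stems beginning with t- add -ar.
So vibobu → favibobu.

favibobu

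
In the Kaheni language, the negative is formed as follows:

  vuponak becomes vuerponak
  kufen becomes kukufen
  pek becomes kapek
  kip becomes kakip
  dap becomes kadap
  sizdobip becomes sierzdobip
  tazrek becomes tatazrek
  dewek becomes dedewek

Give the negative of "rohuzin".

roerhuzin

pek and tazrek both end in -k yet inflect differently (kapek, tatazrek), so the final letter is not what conditions the rule; the number of vowels is.
"rohuzin" has 3 vowels. The stems with 3 vowels (vuponak → vuerponak, sizdobip → sierzdobip) insert -er- after the first vowel.
So rohuzin → roerhuzin.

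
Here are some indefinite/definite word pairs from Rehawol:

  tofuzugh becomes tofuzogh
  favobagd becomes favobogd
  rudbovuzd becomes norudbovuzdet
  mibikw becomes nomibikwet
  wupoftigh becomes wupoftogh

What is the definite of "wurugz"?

favobagd and rudbovuzd both end in -d yet inflect differently (favobogd, norudbovuzdet), so the final letter is not what conditions the rule; the second-to-last letter is.
"wurugz" has second-to-last letter 'g'. The stems whose second-to-last letter is 'g' (tofuzugh → tofuzogh, favobagd → favobogd, wupoftigh → wupoftogh) change the last vowel to 'o'.
So wurugz → wurogz.

wurogz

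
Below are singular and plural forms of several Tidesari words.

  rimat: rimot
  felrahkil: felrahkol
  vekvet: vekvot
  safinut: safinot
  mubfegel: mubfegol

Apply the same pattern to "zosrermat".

zosrermot

Every pair shown (rimat → rimot, felrahkil → felrahkol, vekvet → vekvot, …) follows the same rule: change the last vowel to 'o'.
So zosrermat → zosrermot.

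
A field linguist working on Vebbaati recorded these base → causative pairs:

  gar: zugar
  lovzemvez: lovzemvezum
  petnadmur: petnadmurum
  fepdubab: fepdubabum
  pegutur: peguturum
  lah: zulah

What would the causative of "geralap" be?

geralapum

"geralap" has 3 vowels. The stems with 3 vowels (fepdubab → fepdubabum, petnadmur → petnadmurum, pegutur → peguturum) add -um.
So geralap → geralapum.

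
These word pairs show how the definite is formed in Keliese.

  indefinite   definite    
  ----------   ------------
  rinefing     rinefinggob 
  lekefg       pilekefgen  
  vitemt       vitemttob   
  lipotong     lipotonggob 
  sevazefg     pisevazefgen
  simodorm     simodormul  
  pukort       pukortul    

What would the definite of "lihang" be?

"lihang" has second-to-last letter 'n'. The stems whose second-to-last letter is 'n' (lipotong → lipotonggob, rinefing → rinefinggob) double the final consonant and add -ob.
The other patterns: stems whose second-to-last letter is 'r' add -ul; stems whose second-to-last letter is 'f' add pi- … -en around the stem.
So lihang → lihanggob.

lihanggob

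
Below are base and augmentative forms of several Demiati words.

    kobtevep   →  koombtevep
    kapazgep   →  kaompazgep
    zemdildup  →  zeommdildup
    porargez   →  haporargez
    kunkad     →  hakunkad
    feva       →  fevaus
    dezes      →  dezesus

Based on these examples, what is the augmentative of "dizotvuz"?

kobtevep and porargez both have last vowel 'e' yet inflect differently (koombtevep, haporargez), so the last vowel is not what conditions the rule; the final letter is.
"dizotvuz" ends in -z. The one such stem in the data (porargez → haporargez) adds the prefix ha-, so the same rule applies.
So dizotvuz → hadizotvuz.

hadizotvuz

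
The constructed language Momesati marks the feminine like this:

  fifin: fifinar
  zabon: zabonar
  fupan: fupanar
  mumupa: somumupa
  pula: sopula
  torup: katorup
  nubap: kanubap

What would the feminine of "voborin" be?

"voborin" ends in -n. The stems ending in -n (fifin → fifinar, zabon → zabonar, fupan → fupanar) add -ar.
The other patterns: stems ending in -a add the prefix so-; stems ending in -p add the prefix ka-.
So voborin → voborinar.

voborinar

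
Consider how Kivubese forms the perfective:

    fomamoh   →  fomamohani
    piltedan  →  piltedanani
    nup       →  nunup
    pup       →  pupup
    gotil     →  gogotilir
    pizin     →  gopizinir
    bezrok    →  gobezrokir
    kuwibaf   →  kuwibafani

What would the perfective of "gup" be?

gugup

pizin and piltedan both end in -n yet inflect differently (gopizinir, piltedanani), so the final letter is not what conditions the rule; the number of vowels is.
"gup" has 1 vowel. The stems with 1 vowel (nup → nunup, pup → pupup) repeat the first consonant+vowel as a prefix.
The other patterns: stems with 2 vowels add go- … -ir around the stem; stems with 3 vowels add -ani.
So gup → gugup.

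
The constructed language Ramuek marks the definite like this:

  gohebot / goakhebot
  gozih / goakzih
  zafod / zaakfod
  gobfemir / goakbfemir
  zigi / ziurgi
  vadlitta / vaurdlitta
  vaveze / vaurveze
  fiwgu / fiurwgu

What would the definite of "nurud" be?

nuakrud

"nurud" ends in a consonant. The stems ending in a consonant (gohebot → goakhebot, gozih → goakzih, zafod → zaakfod) insert -ak- after the first vowel.
So nurud → nuakrud.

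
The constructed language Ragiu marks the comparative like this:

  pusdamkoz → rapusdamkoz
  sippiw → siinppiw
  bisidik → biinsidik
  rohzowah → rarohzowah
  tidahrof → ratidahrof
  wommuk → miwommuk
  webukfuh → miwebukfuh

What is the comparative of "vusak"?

wommuk and bisidik both end in -k yet inflect differently (miwommuk, biinsidik), so the final letter is not what conditions the rule; the last vowel is.
"vusak" has last vowel 'a'. The one such stem in the data (rohzowah → rarohzowah) adds the prefix ra-, so the same rule applies.
The other patterns: stems whose last vowel is 'u' add the prefix mi-; stems whose last vowel is 'i' insert -in- after the first vowel.
So vusak → ravusak.

ravusak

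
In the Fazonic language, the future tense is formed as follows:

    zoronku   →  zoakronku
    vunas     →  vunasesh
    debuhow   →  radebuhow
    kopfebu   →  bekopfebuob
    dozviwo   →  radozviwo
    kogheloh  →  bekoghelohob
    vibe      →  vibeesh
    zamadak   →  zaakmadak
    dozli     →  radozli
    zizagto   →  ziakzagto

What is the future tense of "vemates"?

vematesesh

dozviwo and zizagto both end in -o yet inflect differently (radozviwo, ziakzagto), so the final letter is not what conditions the rule; the first letter is.
"vemates" begins with v-. The stems beginning with v- (vibe → vibeesh, vunas → vunasesh) add -esh.
The other patterns: stems beginning with d- add the prefix ra-; stems beginning with z- insert -ak- after the first vowel; stems beginning with k- add be- … -ob around the stem.
So vemates → vematesesh.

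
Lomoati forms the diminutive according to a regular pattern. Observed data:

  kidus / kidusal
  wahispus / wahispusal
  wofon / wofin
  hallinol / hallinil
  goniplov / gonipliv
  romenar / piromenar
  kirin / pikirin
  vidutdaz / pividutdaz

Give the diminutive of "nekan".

pinekan

wofon and kirin both end in -n yet inflect differently (wofin, pikirin), so the final letter is not what conditions the rule; the last vowel is.
"nekan" has last vowel 'a'. The stems whose last vowel is 'a' (romenar → piromenar, vidutdaz → pividutdaz) add the prefix pi-.
The other patterns: stems whose last vowel is 'u' add -al; stems whose last vowel is 'o' change the last vowel to 'i'.
So nekan → pinekan.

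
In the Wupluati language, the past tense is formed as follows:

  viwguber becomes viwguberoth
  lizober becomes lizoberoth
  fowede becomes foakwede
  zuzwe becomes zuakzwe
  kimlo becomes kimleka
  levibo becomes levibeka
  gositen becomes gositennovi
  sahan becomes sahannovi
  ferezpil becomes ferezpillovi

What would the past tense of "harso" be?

harseka

viwguber and fowede both have last vowel 'e' yet inflect differently (viwguberoth, foakwede), so the last vowel is not what conditions the rule; the final letter is.
"harso" ends in -o. The stems ending in -o (kimlo → kimleka, levibo → levibeka) drop the final letter and add -eka.
So harso → harseka.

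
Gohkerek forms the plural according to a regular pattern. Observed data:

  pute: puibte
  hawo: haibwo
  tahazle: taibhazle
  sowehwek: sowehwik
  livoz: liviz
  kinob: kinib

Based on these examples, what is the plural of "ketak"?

ketik

"ketak" ends in a consonant. The stems ending in a consonant (sowehwek → sowehwik, livoz → liviz, kinob → kinib) change the last vowel to 'i'.
The other pattern: stems ending in a vowel insert -ib- after the first vowel.
So ketak → ketik.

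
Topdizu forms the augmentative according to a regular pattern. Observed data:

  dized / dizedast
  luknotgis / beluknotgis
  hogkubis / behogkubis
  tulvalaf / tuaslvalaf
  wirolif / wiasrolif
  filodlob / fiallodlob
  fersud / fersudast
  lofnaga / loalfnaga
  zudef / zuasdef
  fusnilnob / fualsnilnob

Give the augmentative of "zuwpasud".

zuwpasudast

hogkubis and wirolif both have last vowel 'i' yet inflect differently (behogkubis, wiasrolif), so the last vowel is not what conditions the rule; the final letter is.
"zuwpasud" ends in -d. The stems ending in -d (fersud → fersudast, dized → dizedast) add -ast.
The other patterns: stems ending in -s add the prefix be-; stems ending in -f insert -as- after the first vowel; stems ending in -a or -b insert -al- after the first vowel.
So zuwpasud → zuwpasudast.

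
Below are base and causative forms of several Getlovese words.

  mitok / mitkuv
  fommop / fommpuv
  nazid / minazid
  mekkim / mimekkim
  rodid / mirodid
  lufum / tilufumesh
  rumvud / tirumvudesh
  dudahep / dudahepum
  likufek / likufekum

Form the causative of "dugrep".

mekkim and lufum both end in -m yet inflect differently (mimekkim, tilufumesh), so the final letter is not what conditions the rule; the last vowel is.
"dugrep" has last vowel 'e'. The stems whose last vowel is 'e' (dudahep → dudahepum, likufek → likufekum) add -um.
So dugrep → dugrepum.

dugrepum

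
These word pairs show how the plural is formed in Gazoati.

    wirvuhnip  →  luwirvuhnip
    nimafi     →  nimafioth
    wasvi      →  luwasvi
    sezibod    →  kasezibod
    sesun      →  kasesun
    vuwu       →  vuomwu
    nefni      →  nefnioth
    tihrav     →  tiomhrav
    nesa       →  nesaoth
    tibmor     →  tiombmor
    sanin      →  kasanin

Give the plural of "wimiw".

luwimiw

"wimiw" begins with w-. The stems beginning with w- (wasvi → luwasvi, wirvuhnip → luwirvuhnip) add the prefix lu-.
So wimiw → luwimiw.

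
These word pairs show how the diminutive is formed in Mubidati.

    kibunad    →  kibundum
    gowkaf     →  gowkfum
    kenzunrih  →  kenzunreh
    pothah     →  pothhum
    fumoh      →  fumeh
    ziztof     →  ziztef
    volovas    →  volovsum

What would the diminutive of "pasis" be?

pases

"pasis" has last vowel 'i'. The one such stem in the data (kenzunrih → kenzunreh) changes the last vowel to 'e' (as do fumoh, ziztof), so the same rule applies.
The other pattern: stems whose last vowel is 'a' delete the last vowel and add -um.
So pasis → pases.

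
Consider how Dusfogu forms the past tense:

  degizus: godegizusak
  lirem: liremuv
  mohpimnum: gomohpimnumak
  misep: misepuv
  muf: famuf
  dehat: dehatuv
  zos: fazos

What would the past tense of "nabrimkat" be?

gonabrimkatak

"nabrimkat" has 3 vowels. The stems with 3 vowels (mohpimnum → gomohpimnumak, degizus → godegizusak) add go- … -ak around the stem.
So nabrimkat → gonabrimkatak.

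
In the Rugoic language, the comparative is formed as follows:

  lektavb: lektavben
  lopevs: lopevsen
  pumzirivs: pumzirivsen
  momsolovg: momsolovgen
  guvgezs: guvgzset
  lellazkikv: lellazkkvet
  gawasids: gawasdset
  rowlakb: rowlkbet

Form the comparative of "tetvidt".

"tetvidt" has second-to-last letter 'd'. The one such stem in the data (gawasids → gawasdset) deletes the last vowel and adds -et (as do guvgezs, lellazkikv), so the same rule applies.
So tetvidt → tetvdtet.

tetvdtet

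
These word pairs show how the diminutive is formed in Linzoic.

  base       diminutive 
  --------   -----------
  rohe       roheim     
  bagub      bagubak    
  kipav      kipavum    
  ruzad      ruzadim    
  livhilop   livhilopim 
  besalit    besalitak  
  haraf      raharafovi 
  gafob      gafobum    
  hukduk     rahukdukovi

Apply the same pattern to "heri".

bagub and gafob both end in -b yet inflect differently (bagubak, gafobum), so the final letter is not what conditions the rule; the first letter is.
"heri" begins with h-. The stems beginning with h- (hukduk → rahukdukovi, haraf → raharafovi) add ra- … -ovi around the stem.
So heri → raheriovi.

raheriovi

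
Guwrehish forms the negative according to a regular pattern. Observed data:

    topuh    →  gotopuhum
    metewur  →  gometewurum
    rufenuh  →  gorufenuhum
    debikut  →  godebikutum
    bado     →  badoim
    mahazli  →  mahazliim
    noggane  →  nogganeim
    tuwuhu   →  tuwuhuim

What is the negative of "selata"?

topuh and tuwuhu both have last vowel 'u' yet inflect differently (gotopuhum, tuwuhuim), so the last vowel is not what conditions the rule; whether the stem ends in a vowel or a consonant is.
"selata" ends in a vowel. The stems ending in a vowel (bado → badoim, mahazli → mahazliim, noggane → nogganeim) add -im.
The other pattern: stems ending in a consonant add go- … -um around the stem.
So selata → selataim.

selataim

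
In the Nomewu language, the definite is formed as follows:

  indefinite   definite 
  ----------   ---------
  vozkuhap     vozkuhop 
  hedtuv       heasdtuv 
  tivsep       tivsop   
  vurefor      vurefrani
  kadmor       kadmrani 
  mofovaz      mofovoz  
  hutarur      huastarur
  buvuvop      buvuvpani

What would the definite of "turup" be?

hutarur and kadmor both end in -r yet inflect differently (huastarur, kadmrani), so the final letter is not what conditions the rule; the last vowel is.
"turup" has last vowel 'u'. The stems whose last vowel is 'u' (hutarur → huastarur, hedtuv → heasdtuv) insert -as- after the first vowel.
So turup → tuasrup.

tuasrup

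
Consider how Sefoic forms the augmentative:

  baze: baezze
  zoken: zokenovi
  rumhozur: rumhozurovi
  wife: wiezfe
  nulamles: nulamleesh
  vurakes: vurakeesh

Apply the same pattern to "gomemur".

gomemurovi

baze and nulamles both have last vowel 'e' yet inflect differently (baezze, nulamleesh), so the last vowel is not what conditions the rule; the final letter is.
"gomemur" ends in -r. The one such stem in the data (rumhozur → rumhozurovi) adds -ovi, so the same rule applies.
So gomemur → gomemurovi.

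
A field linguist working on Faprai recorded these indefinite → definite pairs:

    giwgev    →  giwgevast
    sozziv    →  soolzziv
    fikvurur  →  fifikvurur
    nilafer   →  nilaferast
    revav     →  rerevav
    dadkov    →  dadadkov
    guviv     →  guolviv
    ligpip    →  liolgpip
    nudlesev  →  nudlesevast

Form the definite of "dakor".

guviv and giwgev both end in -v yet inflect differently (guolviv, giwgevast), so the final letter is not what conditions the rule; the last vowel is.
"dakor" has last vowel 'o'. The one such stem in the data (dadkov → dadadkov) repeats the first consonant+vowel as a prefix (as do fikvurur, revav), so the same rule applies.
So dakor → dadakor.

dadakor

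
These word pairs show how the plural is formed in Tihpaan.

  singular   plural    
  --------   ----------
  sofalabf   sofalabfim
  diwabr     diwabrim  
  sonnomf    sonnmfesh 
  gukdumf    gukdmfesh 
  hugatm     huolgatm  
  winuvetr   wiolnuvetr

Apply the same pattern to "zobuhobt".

"zobuhobt" has second-to-last letter 'b'. The stems whose second-to-last letter is 'b' (sofalabf → sofalabfim, diwabr → diwabrim) add -im.
The other patterns: stems whose second-to-last letter is 'm' delete the last vowel and add -esh; stems whose second-to-last letter is 't' insert -ol- after the first vowel.
So zobuhobt → zobuhobtim.

zobuhobtim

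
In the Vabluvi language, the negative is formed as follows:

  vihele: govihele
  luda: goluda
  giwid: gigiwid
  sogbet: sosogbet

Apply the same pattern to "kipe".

gokipe

sogbet and vihele both have last vowel 'e' yet inflect differently (sosogbet, govihele), so the last vowel is not what conditions the rule; whether the stem ends in a vowel or a consonant is.
"kipe" ends in a vowel. The stems ending in a vowel (luda → goluda, vihele → govihele) add the prefix go-.
The other pattern: stems ending in a consonant repeat the first consonant+vowel as a prefix.
So kipe → gokipe.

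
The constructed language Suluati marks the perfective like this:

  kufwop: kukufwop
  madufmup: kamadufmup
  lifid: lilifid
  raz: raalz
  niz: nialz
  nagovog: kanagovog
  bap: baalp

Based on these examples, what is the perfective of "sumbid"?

"sumbid" has 2 vowels. The stems with 2 vowels (lifid → lilifid, kufwop → kukufwop) repeat the first consonant+vowel as a prefix.
So sumbid → susumbid.

susumbid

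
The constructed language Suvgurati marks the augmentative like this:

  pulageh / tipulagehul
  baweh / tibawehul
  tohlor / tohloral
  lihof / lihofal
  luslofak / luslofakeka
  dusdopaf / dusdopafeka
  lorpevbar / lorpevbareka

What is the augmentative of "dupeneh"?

tidupenehul

lihof and dusdopaf both end in -f yet inflect differently (lihofal, dusdopafeka), so the final letter is not what conditions the rule; the last vowel is.
"dupeneh" has last vowel 'e'. The stems whose last vowel is 'e' (pulageh → tipulagehul, baweh → tibawehul) add ti- … -ul around the stem.
So dupeneh → tidupenehul.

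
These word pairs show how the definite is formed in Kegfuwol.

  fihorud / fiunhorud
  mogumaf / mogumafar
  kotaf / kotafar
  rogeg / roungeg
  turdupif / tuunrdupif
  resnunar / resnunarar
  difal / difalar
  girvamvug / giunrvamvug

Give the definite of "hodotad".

mogumaf and turdupif both end in -f yet inflect differently (mogumafar, tuunrdupif), so the final letter is not what conditions the rule; the last vowel is.
"hodotad" has last vowel 'a'. The stems whose last vowel is 'a' (resnunar → resnunarar, difal → difalar, mogumaf → mogumafar) add -ar.
The other pattern: stems whose last vowel is 'e', 'i' or 'u' insert -un- after the first vowel.
So hodotad → hodotadar.

hodotadar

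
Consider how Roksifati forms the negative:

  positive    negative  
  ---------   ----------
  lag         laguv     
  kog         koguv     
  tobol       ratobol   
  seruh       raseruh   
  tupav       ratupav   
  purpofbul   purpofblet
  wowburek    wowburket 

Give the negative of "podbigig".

podbigget

"podbigig" has 3 vowels. The stems with 3 vowels (purpofbul → purpofblet, wowburek → wowburket) delete the last vowel and add -et.
So podbigig → podbigget.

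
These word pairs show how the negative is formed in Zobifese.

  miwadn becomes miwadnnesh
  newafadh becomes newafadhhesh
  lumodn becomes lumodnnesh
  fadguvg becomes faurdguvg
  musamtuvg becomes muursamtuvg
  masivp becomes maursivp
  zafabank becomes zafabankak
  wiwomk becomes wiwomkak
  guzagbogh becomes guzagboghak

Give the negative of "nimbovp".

niurmbovp

"nimbovp" has second-to-last letter 'v'. The stems whose second-to-last letter is 'v' (fadguvg → faurdguvg, musamtuvg → muursamtuvg, masivp → maursivp) insert -ur- after the first vowel.
So nimbovp → niurmbovp.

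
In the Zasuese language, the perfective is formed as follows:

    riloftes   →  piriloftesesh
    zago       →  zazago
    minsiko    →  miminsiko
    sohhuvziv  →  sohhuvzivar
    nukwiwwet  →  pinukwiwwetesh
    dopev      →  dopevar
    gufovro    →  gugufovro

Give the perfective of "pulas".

pipulasesh

"pulas" ends in -s. The one such stem in the data (riloftes → piriloftesesh) adds pi- … -esh around the stem, so the same rule applies.
The other patterns: stems ending in -o repeat the first consonant+vowel as a prefix; stems ending in -v add -ar.
So pulas → pipulasesh.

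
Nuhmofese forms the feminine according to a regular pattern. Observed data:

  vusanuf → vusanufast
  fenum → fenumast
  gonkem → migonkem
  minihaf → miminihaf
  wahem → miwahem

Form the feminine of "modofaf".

"modofaf" has last vowel 'a'. The one such stem in the data (minihaf → miminihaf) adds the prefix mi-, so the same rule applies.
The other pattern: stems whose last vowel is 'u' add -ast.
So modofaf → mimodofaf.

mimodofaf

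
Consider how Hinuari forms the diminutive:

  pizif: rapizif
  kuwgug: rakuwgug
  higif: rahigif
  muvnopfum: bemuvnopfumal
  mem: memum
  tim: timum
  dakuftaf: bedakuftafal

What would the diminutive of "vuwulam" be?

bevuwulamal

mem and muvnopfum both end in -m yet inflect differently (memum, bemuvnopfumal), so the final letter is not what conditions the rule; the number of vowels is.
"vuwulam" has 3 vowels. The stems with 3 vowels (muvnopfum → bemuvnopfumal, dakuftaf → bedakuftafal) add be- … -al around the stem.
The other patterns: stems with 1 vowel add -um; stems with 2 vowels add the prefix ra-.
So vuwulam → bevuwulamal.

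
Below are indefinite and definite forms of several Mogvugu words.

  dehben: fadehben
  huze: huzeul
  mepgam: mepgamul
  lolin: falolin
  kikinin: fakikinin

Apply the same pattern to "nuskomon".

fanuskomon

dehben and huze both have last vowel 'e' yet inflect differently (fadehben, huzeul), so the last vowel is not what conditions the rule; the final letter is.
"nuskomon" ends in -n. The stems ending in -n (dehben → fadehben, lolin → falolin, kikinin → fakikinin) add the prefix fa-.
So nuskomon → fanuskomon.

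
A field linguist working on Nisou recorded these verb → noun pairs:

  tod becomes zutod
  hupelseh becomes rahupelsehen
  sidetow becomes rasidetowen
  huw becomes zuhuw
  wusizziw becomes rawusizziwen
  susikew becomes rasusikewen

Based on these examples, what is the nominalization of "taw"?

zutaw

wusizziw and huw both end in -w yet inflect differently (rawusizziwen, zuhuw), so the final letter is not what conditions the rule; the number of vowels is.
"taw" has 1 vowel. The stems with 1 vowel (huw → zuhuw, tod → zutod) add the prefix zu-.
The other pattern: stems with 3 vowels add ra- … -en around the stem.
So taw → zutaw.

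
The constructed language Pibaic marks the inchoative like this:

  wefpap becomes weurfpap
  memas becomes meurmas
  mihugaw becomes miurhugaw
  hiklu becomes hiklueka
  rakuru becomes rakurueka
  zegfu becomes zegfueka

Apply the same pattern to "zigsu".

zigsueka

"zigsu" ends in a vowel. The stems ending in a vowel (rakuru → rakurueka, zegfu → zegfueka, hiklu → hiklueka) add -eka.
The other pattern: stems ending in a consonant insert -ur- after the first vowel.
So zigsu → zigsueka.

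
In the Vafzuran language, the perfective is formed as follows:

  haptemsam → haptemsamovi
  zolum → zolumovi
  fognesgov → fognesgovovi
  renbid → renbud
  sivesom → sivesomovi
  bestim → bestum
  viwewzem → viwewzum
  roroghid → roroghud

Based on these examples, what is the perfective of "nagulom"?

nagulomovi

bestim and sivesom both end in -m yet inflect differently (bestum, sivesomovi), so the final letter is not what conditions the rule; the last vowel is.
"nagulom" has last vowel 'o'. The stems whose last vowel is 'o' (sivesom → sivesomovi, fognesgov → fognesgovovi) add -ovi.
So nagulom → nagulomovi.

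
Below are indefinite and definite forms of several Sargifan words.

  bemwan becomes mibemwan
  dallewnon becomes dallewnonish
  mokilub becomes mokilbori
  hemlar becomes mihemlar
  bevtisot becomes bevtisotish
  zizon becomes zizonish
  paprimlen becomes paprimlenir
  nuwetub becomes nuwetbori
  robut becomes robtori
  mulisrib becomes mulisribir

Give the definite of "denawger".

denawgerir

paprimlen and dallewnon both end in -n yet inflect differently (paprimlenir, dallewnonish), so the final letter is not what conditions the rule; the last vowel is.
"denawger" has last vowel 'e'. The one such stem in the data (paprimlen → paprimlenir) adds -ir, so the same rule applies.
So denawger → denawgerir.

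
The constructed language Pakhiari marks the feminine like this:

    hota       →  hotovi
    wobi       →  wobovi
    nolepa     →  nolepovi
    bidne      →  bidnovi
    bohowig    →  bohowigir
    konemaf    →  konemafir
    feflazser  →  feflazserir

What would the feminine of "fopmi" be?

wobi and bohowig both have last vowel 'i' yet inflect differently (wobovi, bohowigir), so the last vowel is not what conditions the rule; whether the stem ends in a vowel or a consonant is.
"fopmi" ends in a vowel. The stems ending in a vowel (hota → hotovi, wobi → wobovi, nolepa → nolepovi) drop the final letter and add -ovi.
So fopmi → fopmovi.

fopmovi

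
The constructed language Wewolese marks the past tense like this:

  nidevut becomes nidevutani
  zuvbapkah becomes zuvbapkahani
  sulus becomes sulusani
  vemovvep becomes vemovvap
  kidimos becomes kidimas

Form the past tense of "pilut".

pilutani

sulus and kidimos both end in -s yet inflect differently (sulusani, kidimas), so the final letter is not what conditions the rule; the last vowel is.
"pilut" has last vowel 'u'. The stems whose last vowel is 'u' (nidevut → nidevutani, sulus → sulusani) add -ani.
The other pattern: stems whose last vowel is 'e' or 'o' change the last vowel to 'a'.
So pilut → pilutani.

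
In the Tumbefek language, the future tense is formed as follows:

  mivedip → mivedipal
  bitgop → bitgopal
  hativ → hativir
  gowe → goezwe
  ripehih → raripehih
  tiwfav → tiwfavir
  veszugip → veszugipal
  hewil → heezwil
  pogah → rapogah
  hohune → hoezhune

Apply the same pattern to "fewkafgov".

fewkafgovir

ripehih and hewil both have last vowel 'i' yet inflect differently (raripehih, heezwil), so the last vowel is not what conditions the rule; the final letter is.
"fewkafgov" ends in -v. The stems ending in -v (tiwfav → tiwfavir, hativ → hativir) add -ir.
The other patterns: stems ending in -h add the prefix ra-; stems ending in -e or -l insert -ez- after the first vowel; stems ending in -p add -al.
So fewkafgov → fewkafgovir.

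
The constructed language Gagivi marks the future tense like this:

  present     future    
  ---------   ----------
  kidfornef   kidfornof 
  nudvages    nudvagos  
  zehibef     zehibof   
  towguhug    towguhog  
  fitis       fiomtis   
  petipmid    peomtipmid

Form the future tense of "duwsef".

duwsof

"duwsef" has last vowel 'e'. The stems whose last vowel is 'e' (kidfornef → kidfornof, nudvages → nudvagos, zehibef → zehibof) change the last vowel to 'o'.
The other pattern: stems whose last vowel is 'i' insert -om- after the first vowel.
So duwsef → duwsof.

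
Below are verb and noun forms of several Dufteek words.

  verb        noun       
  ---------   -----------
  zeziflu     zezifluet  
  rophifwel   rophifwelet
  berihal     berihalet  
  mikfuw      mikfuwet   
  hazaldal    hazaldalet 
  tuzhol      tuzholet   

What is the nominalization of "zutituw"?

Every pair shown (zeziflu → zezifluet, rophifwel → rophifwelet, berihal → berihalet, …) follows the same rule: add -et.
So zutituw → zutituwet.

zutituwet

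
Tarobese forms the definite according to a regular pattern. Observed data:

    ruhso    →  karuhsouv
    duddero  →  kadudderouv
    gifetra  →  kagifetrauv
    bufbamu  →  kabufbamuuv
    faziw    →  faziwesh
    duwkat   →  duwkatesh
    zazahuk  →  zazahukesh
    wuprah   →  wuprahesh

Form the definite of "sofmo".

kasofmouv

gifetra and duwkat both have last vowel 'a' yet inflect differently (kagifetrauv, duwkatesh), so the last vowel is not what conditions the rule; whether the stem ends in a vowel or a consonant is.
"sofmo" ends in a vowel. The stems ending in a vowel (ruhso → karuhsouv, duddero → kadudderouv, gifetra → kagifetrauv) add ka- … -uv around the stem.
So sofmo → kasofmouv.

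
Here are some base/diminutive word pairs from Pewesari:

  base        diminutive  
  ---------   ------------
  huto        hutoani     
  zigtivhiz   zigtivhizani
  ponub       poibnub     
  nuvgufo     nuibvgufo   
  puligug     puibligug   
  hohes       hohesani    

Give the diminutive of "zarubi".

zarubiani

nuvgufo and huto both end in -o yet inflect differently (nuibvgufo, hutoani), so the final letter is not what conditions the rule; the first letter is.
"zarubi" begins with z-. The one such stem in the data (zigtivhiz → zigtivhizani) adds -ani, so the same rule applies.
The other pattern: stems beginning with n- or p- insert -ib- after the first vowel.
So zarubi → zarubiani.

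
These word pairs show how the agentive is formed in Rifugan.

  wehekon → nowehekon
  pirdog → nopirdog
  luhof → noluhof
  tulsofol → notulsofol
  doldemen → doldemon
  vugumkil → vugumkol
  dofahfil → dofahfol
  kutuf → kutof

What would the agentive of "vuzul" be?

wehekon and doldemen both end in -n yet inflect differently (nowehekon, doldemon), so the final letter is not what conditions the rule; the last vowel is.
"vuzul" has last vowel 'u'. The one such stem in the data (kutuf → kutof) changes the last vowel to 'o' (as do doldemen, vugumkil), so the same rule applies.
So vuzul → vuzol.

vuzol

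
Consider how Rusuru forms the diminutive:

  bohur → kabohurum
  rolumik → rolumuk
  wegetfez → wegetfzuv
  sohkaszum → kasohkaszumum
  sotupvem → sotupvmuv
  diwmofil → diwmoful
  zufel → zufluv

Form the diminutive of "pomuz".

kapomuzum

"pomuz" has last vowel 'u'. The stems whose last vowel is 'u' (sohkaszum → kasohkaszumum, bohur → kabohurum) add ka- … -um around the stem.
The other patterns: stems whose last vowel is 'i' change the last vowel to 'u'; stems whose last vowel is 'e' delete the last vowel and add -uv.
So pomuz → kapomuzum.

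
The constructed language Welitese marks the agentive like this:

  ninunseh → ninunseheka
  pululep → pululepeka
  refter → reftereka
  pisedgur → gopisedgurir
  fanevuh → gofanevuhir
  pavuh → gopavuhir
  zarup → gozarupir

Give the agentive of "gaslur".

gogaslurir

refter and pisedgur both end in -r yet inflect differently (reftereka, gopisedgurir), so the final letter is not what conditions the rule; the last vowel is.
"gaslur" has last vowel 'u'. The stems whose last vowel is 'u' (pisedgur → gopisedgurir, fanevuh → gofanevuhir, pavuh → gopavuhir) add go- … -ir around the stem.
So gaslur → gogaslurir.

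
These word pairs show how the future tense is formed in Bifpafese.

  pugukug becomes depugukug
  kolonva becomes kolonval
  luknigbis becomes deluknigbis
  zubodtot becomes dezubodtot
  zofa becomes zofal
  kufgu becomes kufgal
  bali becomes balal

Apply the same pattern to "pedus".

depedus

"pedus" ends in a consonant. The stems ending in a consonant (zubodtot → dezubodtot, pugukug → depugukug, luknigbis → deluknigbis) add the prefix de-.
The other pattern: stems ending in a vowel drop the final letter and add -al.
So pedus → depedus.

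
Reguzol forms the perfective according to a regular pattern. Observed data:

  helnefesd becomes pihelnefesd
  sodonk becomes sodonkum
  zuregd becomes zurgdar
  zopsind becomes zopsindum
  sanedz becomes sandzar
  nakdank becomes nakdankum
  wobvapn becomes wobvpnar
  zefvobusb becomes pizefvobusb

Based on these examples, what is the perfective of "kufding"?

"kufding" has second-to-last letter 'n'. The stems whose second-to-last letter is 'n' (sodonk → sodonkum, nakdank → nakdankum, zopsind → zopsindum) add -um.
The other patterns: stems whose second-to-last letter is 's' add the prefix pi-; stems whose second-to-last letter is 'd', 'g' or 'p' delete the last vowel and add -ar.
So kufding → kufdingum.

kufdingum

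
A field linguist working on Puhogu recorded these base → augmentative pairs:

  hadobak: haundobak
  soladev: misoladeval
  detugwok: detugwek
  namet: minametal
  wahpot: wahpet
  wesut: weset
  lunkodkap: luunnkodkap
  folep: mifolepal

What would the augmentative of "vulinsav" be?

detugwok and hadobak both end in -k yet inflect differently (detugwek, haundobak), so the final letter is not what conditions the rule; the last vowel is.
"vulinsav" has last vowel 'a'. The stems whose last vowel is 'a' (lunkodkap → luunnkodkap, hadobak → haundobak) insert -un- after the first vowel.
So vulinsav → vuunlinsav.

vuunlinsav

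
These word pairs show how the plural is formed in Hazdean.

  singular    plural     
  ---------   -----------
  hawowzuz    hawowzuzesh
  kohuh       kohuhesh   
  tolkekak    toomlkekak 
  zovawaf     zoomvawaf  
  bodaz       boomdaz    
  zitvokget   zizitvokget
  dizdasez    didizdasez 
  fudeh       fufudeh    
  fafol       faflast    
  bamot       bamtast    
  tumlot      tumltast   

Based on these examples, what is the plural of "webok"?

webkast

hawowzuz and bodaz both end in -z yet inflect differently (hawowzuzesh, boomdaz), so the final letter is not what conditions the rule; the last vowel is.
"webok" has last vowel 'o'. The stems whose last vowel is 'o' (fafol → faflast, bamot → bamtast, tumlot → tumltast) delete the last vowel and add -ast.
The other patterns: stems whose last vowel is 'u' add -esh; stems whose last vowel is 'a' insert -om- after the first vowel; stems whose last vowel is 'e' repeat the first consonant+vowel as a prefix.
So webok → webkast.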